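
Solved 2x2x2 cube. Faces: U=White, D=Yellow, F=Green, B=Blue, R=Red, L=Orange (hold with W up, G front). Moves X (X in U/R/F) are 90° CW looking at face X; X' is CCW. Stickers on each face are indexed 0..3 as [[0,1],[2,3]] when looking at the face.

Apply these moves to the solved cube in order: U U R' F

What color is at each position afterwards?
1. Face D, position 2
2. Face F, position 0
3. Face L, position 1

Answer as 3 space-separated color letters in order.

Answer: Y G Y

Derivation:
After move 1 (U): U=WWWW F=RRGG R=BBRR B=OOBB L=GGOO
After move 2 (U): U=WWWW F=BBGG R=OORR B=GGBB L=RROO
After move 3 (R'): R=OROR U=WBWG F=BWGW D=YBYG B=YGYB
After move 4 (F): F=GBWW U=WBOR R=WRGR D=OOYG L=RYOB
Query 1: D[2] = Y
Query 2: F[0] = G
Query 3: L[1] = Y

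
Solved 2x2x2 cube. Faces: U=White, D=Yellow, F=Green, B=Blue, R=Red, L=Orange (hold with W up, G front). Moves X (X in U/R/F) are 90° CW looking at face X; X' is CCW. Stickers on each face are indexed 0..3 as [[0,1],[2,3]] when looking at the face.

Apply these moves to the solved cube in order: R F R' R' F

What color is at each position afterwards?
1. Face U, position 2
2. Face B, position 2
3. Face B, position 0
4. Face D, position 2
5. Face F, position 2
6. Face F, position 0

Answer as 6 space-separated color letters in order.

After move 1 (R): R=RRRR U=WGWG F=GYGY D=YBYB B=WBWB
After move 2 (F): F=GGYY U=WGOO R=WRGR D=RRYB L=OYOB
After move 3 (R'): R=RRWG U=WWOW F=GGYO D=RGYY B=BBRB
After move 4 (R'): R=RGRW U=WROB F=GWYW D=RGYO B=YBGB
After move 5 (F): F=YGWW U=WRBY R=OGBW D=RRYO L=OROG
Query 1: U[2] = B
Query 2: B[2] = G
Query 3: B[0] = Y
Query 4: D[2] = Y
Query 5: F[2] = W
Query 6: F[0] = Y

Answer: B G Y Y W Y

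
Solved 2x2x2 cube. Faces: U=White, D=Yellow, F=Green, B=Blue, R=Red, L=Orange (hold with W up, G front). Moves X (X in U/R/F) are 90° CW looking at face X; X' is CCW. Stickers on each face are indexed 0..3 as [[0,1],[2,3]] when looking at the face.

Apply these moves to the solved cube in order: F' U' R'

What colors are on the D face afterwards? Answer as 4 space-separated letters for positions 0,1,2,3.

Answer: O W Y G

Derivation:
After move 1 (F'): F=GGGG U=WWRR R=YRYR D=OOYY L=OWOW
After move 2 (U'): U=WRWR F=OWGG R=GGYR B=YRBB L=BBOW
After move 3 (R'): R=GRGY U=WBWY F=ORGR D=OWYG B=YROB
Query: D face = OWYG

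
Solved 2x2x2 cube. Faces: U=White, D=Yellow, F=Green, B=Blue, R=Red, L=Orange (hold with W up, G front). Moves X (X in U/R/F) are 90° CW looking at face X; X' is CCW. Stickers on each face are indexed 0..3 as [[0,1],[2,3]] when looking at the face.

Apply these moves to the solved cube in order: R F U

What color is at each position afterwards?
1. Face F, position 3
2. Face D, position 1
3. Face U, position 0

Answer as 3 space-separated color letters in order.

After move 1 (R): R=RRRR U=WGWG F=GYGY D=YBYB B=WBWB
After move 2 (F): F=GGYY U=WGOO R=WRGR D=RRYB L=OYOB
After move 3 (U): U=OWOG F=WRYY R=WBGR B=OYWB L=GGOB
Query 1: F[3] = Y
Query 2: D[1] = R
Query 3: U[0] = O

Answer: Y R O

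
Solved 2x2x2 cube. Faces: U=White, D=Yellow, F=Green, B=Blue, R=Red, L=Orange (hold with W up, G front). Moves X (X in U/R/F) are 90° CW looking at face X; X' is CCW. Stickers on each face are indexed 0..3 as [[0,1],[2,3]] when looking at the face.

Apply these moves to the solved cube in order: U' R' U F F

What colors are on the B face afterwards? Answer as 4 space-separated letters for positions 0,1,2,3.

After move 1 (U'): U=WWWW F=OOGG R=GGRR B=RRBB L=BBOO
After move 2 (R'): R=GRGR U=WBWR F=OWGW D=YOYG B=YRYB
After move 3 (U): U=WWRB F=GRGW R=YRGR B=BBYB L=OWOO
After move 4 (F): F=GGWR U=WWOW R=RRBR D=GYYG L=OYOO
After move 5 (F): F=WGRG U=WWOY R=ORWR D=BRYG L=OGOY
Query: B face = BBYB

Answer: B B Y B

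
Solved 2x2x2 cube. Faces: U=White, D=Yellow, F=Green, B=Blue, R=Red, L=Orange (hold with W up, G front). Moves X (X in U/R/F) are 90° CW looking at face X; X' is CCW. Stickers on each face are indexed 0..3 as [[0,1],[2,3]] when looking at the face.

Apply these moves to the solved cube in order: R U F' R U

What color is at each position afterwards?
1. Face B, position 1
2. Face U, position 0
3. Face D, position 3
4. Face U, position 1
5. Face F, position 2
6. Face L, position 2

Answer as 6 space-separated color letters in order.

After move 1 (R): R=RRRR U=WGWG F=GYGY D=YBYB B=WBWB
After move 2 (U): U=WWGG F=RRGY R=WBRR B=OOWB L=GYOO
After move 3 (F'): F=RYRG U=WWWR R=BBYR D=YOYB L=GGOG
After move 4 (R): R=YBRB U=WYWG F=RORB D=YWYO B=ROWB
After move 5 (U): U=WWGY F=YBRB R=RORB B=GGWB L=ROOG
Query 1: B[1] = G
Query 2: U[0] = W
Query 3: D[3] = O
Query 4: U[1] = W
Query 5: F[2] = R
Query 6: L[2] = O

Answer: G W O W R O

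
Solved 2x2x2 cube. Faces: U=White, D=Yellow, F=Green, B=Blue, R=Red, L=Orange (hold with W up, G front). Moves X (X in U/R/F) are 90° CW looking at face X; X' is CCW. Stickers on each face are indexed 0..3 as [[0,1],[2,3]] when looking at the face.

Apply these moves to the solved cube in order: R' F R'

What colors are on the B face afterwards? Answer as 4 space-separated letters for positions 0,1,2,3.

Answer: G B R B

Derivation:
After move 1 (R'): R=RRRR U=WBWB F=GWGW D=YGYG B=YBYB
After move 2 (F): F=GGWW U=WBOO R=WRBR D=RRYG L=OYOG
After move 3 (R'): R=RRWB U=WYOY F=GBWO D=RGYW B=GBRB
Query: B face = GBRB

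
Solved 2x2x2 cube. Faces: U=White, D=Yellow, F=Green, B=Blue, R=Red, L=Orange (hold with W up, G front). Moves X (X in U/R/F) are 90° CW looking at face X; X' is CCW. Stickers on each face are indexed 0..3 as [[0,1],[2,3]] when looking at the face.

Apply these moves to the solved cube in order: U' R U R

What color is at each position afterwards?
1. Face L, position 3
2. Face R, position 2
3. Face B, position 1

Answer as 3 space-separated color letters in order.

Answer: O G B

Derivation:
After move 1 (U'): U=WWWW F=OOGG R=GGRR B=RRBB L=BBOO
After move 2 (R): R=RGRG U=WOWG F=OYGY D=YBYR B=WRWB
After move 3 (U): U=WWGO F=RGGY R=WRRG B=BBWB L=OYOO
After move 4 (R): R=RWGR U=WGGY F=RBGR D=YWYB B=OBWB
Query 1: L[3] = O
Query 2: R[2] = G
Query 3: B[1] = B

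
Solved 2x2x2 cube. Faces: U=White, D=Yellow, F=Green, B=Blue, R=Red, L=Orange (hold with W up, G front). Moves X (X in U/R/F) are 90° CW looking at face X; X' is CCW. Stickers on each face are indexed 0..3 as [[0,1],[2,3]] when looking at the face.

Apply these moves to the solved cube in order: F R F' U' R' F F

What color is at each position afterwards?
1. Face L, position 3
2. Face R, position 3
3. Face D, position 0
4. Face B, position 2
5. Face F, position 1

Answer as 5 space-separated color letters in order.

Answer: Y R B Y G

Derivation:
After move 1 (F): F=GGGG U=WWOO R=WRWR D=RRYY L=OYOY
After move 2 (R): R=WWRR U=WGOG F=GRGY D=RBYB B=OBWB
After move 3 (F'): F=RYGG U=WGWR R=BWRR D=YYYB L=OGOO
After move 4 (U'): U=GRWW F=OGGG R=RYRR B=BWWB L=OBOO
After move 5 (R'): R=YRRR U=GWWB F=ORGW D=YGYG B=BWYB
After move 6 (F): F=GOWR U=GWOB R=WRBR D=RYYG L=OYOG
After move 7 (F): F=WGRO U=GWGY R=ORBR D=BWYG L=OROY
Query 1: L[3] = Y
Query 2: R[3] = R
Query 3: D[0] = B
Query 4: B[2] = Y
Query 5: F[1] = G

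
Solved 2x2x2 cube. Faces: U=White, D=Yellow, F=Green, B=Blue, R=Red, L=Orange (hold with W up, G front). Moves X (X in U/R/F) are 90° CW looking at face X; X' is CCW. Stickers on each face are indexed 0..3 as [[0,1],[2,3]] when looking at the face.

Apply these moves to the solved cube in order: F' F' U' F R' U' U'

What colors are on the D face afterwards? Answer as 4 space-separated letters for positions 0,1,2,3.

After move 1 (F'): F=GGGG U=WWRR R=YRYR D=OOYY L=OWOW
After move 2 (F'): F=GGGG U=WWYY R=OROR D=WWYY L=OROR
After move 3 (U'): U=WYWY F=ORGG R=GGOR B=ORBB L=BBOR
After move 4 (F): F=GOGR U=WYRB R=WGYR D=OGYY L=BWOW
After move 5 (R'): R=GRWY U=WBRO F=GYGB D=OOYR B=YRGB
After move 6 (U'): U=BOWR F=BWGB R=GYWY B=GRGB L=YROW
After move 7 (U'): U=ORBW F=YRGB R=BWWY B=GYGB L=GROW
Query: D face = OOYR

Answer: O O Y R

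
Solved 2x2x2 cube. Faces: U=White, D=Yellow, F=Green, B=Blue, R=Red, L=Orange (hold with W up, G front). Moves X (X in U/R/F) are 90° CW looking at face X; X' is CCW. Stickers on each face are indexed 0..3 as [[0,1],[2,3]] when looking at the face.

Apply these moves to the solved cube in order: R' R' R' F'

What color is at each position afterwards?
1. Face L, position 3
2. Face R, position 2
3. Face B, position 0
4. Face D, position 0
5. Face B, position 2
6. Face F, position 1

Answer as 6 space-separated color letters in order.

After move 1 (R'): R=RRRR U=WBWB F=GWGW D=YGYG B=YBYB
After move 2 (R'): R=RRRR U=WYWY F=GBGB D=YWYW B=GBGB
After move 3 (R'): R=RRRR U=WGWG F=GYGY D=YBYB B=WBWB
After move 4 (F'): F=YYGG U=WGRR R=BRYR D=OOYB L=OGOW
Query 1: L[3] = W
Query 2: R[2] = Y
Query 3: B[0] = W
Query 4: D[0] = O
Query 5: B[2] = W
Query 6: F[1] = Y

Answer: W Y W O W Y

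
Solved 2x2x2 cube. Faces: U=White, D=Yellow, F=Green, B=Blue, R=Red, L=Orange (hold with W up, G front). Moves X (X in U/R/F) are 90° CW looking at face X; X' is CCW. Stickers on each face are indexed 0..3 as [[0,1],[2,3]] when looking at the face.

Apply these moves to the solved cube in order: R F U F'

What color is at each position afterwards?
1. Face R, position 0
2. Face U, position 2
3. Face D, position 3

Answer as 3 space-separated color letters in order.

Answer: R W B

Derivation:
After move 1 (R): R=RRRR U=WGWG F=GYGY D=YBYB B=WBWB
After move 2 (F): F=GGYY U=WGOO R=WRGR D=RRYB L=OYOB
After move 3 (U): U=OWOG F=WRYY R=WBGR B=OYWB L=GGOB
After move 4 (F'): F=RYWY U=OWWG R=RBRR D=GBYB L=GGOO
Query 1: R[0] = R
Query 2: U[2] = W
Query 3: D[3] = B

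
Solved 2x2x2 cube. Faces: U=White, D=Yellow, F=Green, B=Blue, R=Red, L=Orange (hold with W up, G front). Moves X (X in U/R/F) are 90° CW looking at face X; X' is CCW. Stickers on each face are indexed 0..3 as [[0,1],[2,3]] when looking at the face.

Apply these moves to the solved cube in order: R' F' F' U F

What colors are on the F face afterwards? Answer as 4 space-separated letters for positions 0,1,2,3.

Answer: W O G R

Derivation:
After move 1 (R'): R=RRRR U=WBWB F=GWGW D=YGYG B=YBYB
After move 2 (F'): F=WWGG U=WBRR R=GRYR D=OOYG L=OBOW
After move 3 (F'): F=WGWG U=WBGY R=OROR D=BWYG L=OROR
After move 4 (U): U=GWYB F=ORWG R=YBOR B=ORYB L=WGOR
After move 5 (F): F=WOGR U=GWRG R=YBBR D=OYYG L=WBOW
Query: F face = WOGR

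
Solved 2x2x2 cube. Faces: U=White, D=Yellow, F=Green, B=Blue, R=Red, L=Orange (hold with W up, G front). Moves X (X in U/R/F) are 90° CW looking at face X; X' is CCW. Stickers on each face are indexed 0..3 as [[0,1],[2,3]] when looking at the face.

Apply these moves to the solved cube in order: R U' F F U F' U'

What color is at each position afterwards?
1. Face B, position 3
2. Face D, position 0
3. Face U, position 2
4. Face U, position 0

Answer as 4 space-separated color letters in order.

Answer: B G B G

Derivation:
After move 1 (R): R=RRRR U=WGWG F=GYGY D=YBYB B=WBWB
After move 2 (U'): U=GGWW F=OOGY R=GYRR B=RRWB L=WBOO
After move 3 (F): F=GOYO U=GGOB R=WYWR D=RGYB L=WYOB
After move 4 (F): F=YGOO U=GGBY R=OYBR D=WWYB L=WROG
After move 5 (U): U=BGYG F=OYOO R=RRBR B=WRWB L=YGOG
After move 6 (F'): F=YOOO U=BGRB R=WRWR D=GGYB L=YGOY
After move 7 (U'): U=GBBR F=YGOO R=YOWR B=WRWB L=WROY
Query 1: B[3] = B
Query 2: D[0] = G
Query 3: U[2] = B
Query 4: U[0] = G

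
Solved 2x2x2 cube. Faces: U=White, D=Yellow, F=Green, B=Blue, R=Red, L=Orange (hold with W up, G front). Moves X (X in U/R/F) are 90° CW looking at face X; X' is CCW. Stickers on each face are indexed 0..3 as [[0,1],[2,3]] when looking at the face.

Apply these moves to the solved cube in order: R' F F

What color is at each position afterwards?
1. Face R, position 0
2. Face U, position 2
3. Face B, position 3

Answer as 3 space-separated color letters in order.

Answer: O G B

Derivation:
After move 1 (R'): R=RRRR U=WBWB F=GWGW D=YGYG B=YBYB
After move 2 (F): F=GGWW U=WBOO R=WRBR D=RRYG L=OYOG
After move 3 (F): F=WGWG U=WBGY R=OROR D=BWYG L=OROR
Query 1: R[0] = O
Query 2: U[2] = G
Query 3: B[3] = B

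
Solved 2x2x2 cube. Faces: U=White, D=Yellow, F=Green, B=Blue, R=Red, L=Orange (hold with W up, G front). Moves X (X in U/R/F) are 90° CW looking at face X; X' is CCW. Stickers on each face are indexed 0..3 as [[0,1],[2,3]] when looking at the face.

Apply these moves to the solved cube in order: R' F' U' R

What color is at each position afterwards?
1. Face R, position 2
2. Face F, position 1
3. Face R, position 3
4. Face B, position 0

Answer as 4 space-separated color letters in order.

Answer: R O W R

Derivation:
After move 1 (R'): R=RRRR U=WBWB F=GWGW D=YGYG B=YBYB
After move 2 (F'): F=WWGG U=WBRR R=GRYR D=OOYG L=OBOW
After move 3 (U'): U=BRWR F=OBGG R=WWYR B=GRYB L=YBOW
After move 4 (R): R=YWRW U=BBWG F=OOGG D=OYYG B=RRRB
Query 1: R[2] = R
Query 2: F[1] = O
Query 3: R[3] = W
Query 4: B[0] = R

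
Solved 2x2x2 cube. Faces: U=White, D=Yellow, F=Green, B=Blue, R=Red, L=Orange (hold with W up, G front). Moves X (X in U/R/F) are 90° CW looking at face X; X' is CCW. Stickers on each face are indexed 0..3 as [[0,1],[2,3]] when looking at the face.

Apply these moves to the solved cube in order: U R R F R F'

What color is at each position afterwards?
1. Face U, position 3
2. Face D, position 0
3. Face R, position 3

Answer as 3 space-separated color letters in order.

Answer: B Y R

Derivation:
After move 1 (U): U=WWWW F=RRGG R=BBRR B=OOBB L=GGOO
After move 2 (R): R=RBRB U=WRWG F=RYGY D=YBYO B=WOWB
After move 3 (R): R=RRBB U=WYWY F=RBGO D=YWYW B=GORB
After move 4 (F): F=GROB U=WYOG R=WRYB D=BRYW L=GYOW
After move 5 (R): R=YWBR U=WROB F=GROW D=BRYG B=GOYB
After move 6 (F'): F=RWGO U=WRYB R=RWBR D=YWYG L=GBOO
Query 1: U[3] = B
Query 2: D[0] = Y
Query 3: R[3] = R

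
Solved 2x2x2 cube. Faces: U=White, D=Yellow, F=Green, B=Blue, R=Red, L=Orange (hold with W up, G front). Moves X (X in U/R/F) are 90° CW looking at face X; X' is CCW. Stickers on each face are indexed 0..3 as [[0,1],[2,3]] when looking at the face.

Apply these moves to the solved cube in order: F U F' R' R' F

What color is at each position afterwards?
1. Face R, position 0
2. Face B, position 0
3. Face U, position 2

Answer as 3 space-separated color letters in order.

Answer: B G O

Derivation:
After move 1 (F): F=GGGG U=WWOO R=WRWR D=RRYY L=OYOY
After move 2 (U): U=OWOW F=WRGG R=BBWR B=OYBB L=GGOY
After move 3 (F'): F=RGWG U=OWBW R=RBRR D=GYYY L=GWOO
After move 4 (R'): R=BRRR U=OBBO F=RWWW D=GGYG B=YYYB
After move 5 (R'): R=RRBR U=OYBY F=RBWO D=GWYW B=GYGB
After move 6 (F): F=WROB U=OYOW R=BRYR D=BRYW L=GGOW
Query 1: R[0] = B
Query 2: B[0] = G
Query 3: U[2] = O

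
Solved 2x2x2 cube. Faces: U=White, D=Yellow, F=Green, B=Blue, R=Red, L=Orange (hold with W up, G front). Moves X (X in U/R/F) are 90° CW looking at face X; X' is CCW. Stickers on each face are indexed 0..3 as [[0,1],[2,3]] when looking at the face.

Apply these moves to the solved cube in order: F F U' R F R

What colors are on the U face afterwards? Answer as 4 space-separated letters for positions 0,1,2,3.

Answer: W O R W

Derivation:
After move 1 (F): F=GGGG U=WWOO R=WRWR D=RRYY L=OYOY
After move 2 (F): F=GGGG U=WWYY R=OROR D=WWYY L=OROR
After move 3 (U'): U=WYWY F=ORGG R=GGOR B=ORBB L=BBOR
After move 4 (R): R=OGRG U=WRWG F=OWGY D=WBYO B=YRYB
After move 5 (F): F=GOYW U=WRRB R=WGGG D=ROYO L=BWOB
After move 6 (R): R=GWGG U=WORW F=GOYO D=RYYY B=BRRB
Query: U face = WORW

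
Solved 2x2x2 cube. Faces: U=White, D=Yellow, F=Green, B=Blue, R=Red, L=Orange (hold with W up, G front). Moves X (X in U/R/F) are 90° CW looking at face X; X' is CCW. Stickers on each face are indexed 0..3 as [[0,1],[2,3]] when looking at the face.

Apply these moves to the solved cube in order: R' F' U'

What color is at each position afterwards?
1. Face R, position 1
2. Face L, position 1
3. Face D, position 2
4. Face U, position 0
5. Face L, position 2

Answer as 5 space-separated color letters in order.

Answer: W B Y B O

Derivation:
After move 1 (R'): R=RRRR U=WBWB F=GWGW D=YGYG B=YBYB
After move 2 (F'): F=WWGG U=WBRR R=GRYR D=OOYG L=OBOW
After move 3 (U'): U=BRWR F=OBGG R=WWYR B=GRYB L=YBOW
Query 1: R[1] = W
Query 2: L[1] = B
Query 3: D[2] = Y
Query 4: U[0] = B
Query 5: L[2] = O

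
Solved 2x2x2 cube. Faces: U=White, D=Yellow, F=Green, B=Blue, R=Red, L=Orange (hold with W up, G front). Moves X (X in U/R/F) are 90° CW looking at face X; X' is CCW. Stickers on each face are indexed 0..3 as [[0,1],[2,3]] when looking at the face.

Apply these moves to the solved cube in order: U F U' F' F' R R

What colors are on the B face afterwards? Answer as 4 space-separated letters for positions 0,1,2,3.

After move 1 (U): U=WWWW F=RRGG R=BBRR B=OOBB L=GGOO
After move 2 (F): F=GRGR U=WWOG R=WBWR D=RBYY L=GYOY
After move 3 (U'): U=WGWO F=GYGR R=GRWR B=WBBB L=OOOY
After move 4 (F'): F=YRGG U=WGGW R=BRRR D=OYYY L=OOOW
After move 5 (F'): F=RGYG U=WGBR R=YROR D=OWYY L=OWOG
After move 6 (R): R=OYRR U=WGBG F=RWYY D=OBYW B=RBGB
After move 7 (R): R=RORY U=WWBY F=RBYW D=OGYR B=GBGB
Query: B face = GBGB

Answer: G B G B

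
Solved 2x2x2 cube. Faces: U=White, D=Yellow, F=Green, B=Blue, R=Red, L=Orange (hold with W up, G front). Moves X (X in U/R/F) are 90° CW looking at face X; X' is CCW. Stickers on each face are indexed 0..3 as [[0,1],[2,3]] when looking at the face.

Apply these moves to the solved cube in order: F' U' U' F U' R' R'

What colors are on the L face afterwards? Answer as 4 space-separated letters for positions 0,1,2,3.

After move 1 (F'): F=GGGG U=WWRR R=YRYR D=OOYY L=OWOW
After move 2 (U'): U=WRWR F=OWGG R=GGYR B=YRBB L=BBOW
After move 3 (U'): U=RRWW F=BBGG R=OWYR B=GGBB L=YROW
After move 4 (F): F=GBGB U=RRWR R=WWWR D=YOYY L=YOOO
After move 5 (U'): U=RRRW F=YOGB R=GBWR B=WWBB L=GGOO
After move 6 (R'): R=BRGW U=RBRW F=YRGW D=YOYB B=YWOB
After move 7 (R'): R=RWBG U=RORY F=YBGW D=YRYW B=BWOB
Query: L face = GGOO

Answer: G G O O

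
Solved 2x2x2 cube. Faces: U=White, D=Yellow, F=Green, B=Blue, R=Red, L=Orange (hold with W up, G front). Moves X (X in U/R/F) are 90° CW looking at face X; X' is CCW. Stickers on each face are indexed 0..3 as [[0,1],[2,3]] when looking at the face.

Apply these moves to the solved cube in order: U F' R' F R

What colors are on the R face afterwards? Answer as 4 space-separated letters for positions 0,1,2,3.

Answer: O B Y R

Derivation:
After move 1 (U): U=WWWW F=RRGG R=BBRR B=OOBB L=GGOO
After move 2 (F'): F=RGRG U=WWBR R=YBYR D=GOYY L=GWOW
After move 3 (R'): R=BRYY U=WBBO F=RWRR D=GGYG B=YOOB
After move 4 (F): F=RRRW U=WBWW R=BROY D=YBYG L=GGOG
After move 5 (R): R=OBYR U=WRWW F=RBRG D=YOYY B=WOBB
Query: R face = OBYR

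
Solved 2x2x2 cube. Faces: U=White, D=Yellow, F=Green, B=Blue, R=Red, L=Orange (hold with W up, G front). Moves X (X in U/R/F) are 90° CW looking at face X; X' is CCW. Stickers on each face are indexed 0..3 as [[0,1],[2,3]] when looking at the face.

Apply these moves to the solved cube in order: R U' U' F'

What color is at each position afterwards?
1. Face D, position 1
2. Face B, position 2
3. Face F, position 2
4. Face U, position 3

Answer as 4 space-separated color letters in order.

After move 1 (R): R=RRRR U=WGWG F=GYGY D=YBYB B=WBWB
After move 2 (U'): U=GGWW F=OOGY R=GYRR B=RRWB L=WBOO
After move 3 (U'): U=GWGW F=WBGY R=OORR B=GYWB L=RROO
After move 4 (F'): F=BYWG U=GWOR R=BOYR D=ROYB L=RWOG
Query 1: D[1] = O
Query 2: B[2] = W
Query 3: F[2] = W
Query 4: U[3] = R

Answer: O W W R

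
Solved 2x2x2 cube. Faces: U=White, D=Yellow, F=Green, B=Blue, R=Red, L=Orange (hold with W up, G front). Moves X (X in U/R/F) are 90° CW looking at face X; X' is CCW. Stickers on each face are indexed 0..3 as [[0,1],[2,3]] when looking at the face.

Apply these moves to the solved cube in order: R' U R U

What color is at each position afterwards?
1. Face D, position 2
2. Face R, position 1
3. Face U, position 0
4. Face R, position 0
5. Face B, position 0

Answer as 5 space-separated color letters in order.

Answer: Y O B B G

Derivation:
After move 1 (R'): R=RRRR U=WBWB F=GWGW D=YGYG B=YBYB
After move 2 (U): U=WWBB F=RRGW R=YBRR B=OOYB L=GWOO
After move 3 (R): R=RYRB U=WRBW F=RGGG D=YYYO B=BOWB
After move 4 (U): U=BWWR F=RYGG R=BORB B=GWWB L=RGOO
Query 1: D[2] = Y
Query 2: R[1] = O
Query 3: U[0] = B
Query 4: R[0] = B
Query 5: B[0] = G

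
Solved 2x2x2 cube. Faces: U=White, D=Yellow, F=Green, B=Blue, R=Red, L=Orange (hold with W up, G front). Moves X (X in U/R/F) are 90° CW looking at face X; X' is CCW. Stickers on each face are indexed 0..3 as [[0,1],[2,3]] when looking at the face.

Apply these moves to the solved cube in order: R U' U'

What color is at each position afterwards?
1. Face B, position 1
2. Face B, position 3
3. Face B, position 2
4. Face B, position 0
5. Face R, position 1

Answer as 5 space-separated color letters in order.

Answer: Y B W G O

Derivation:
After move 1 (R): R=RRRR U=WGWG F=GYGY D=YBYB B=WBWB
After move 2 (U'): U=GGWW F=OOGY R=GYRR B=RRWB L=WBOO
After move 3 (U'): U=GWGW F=WBGY R=OORR B=GYWB L=RROO
Query 1: B[1] = Y
Query 2: B[3] = B
Query 3: B[2] = W
Query 4: B[0] = G
Query 5: R[1] = O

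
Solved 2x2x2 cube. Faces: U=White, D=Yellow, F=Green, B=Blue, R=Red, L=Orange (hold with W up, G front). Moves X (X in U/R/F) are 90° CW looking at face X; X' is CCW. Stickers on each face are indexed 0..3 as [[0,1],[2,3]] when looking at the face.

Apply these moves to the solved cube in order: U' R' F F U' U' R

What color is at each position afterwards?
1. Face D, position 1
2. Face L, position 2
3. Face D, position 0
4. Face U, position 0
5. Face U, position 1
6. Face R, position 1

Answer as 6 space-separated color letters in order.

Answer: Y O R Y R B

Derivation:
After move 1 (U'): U=WWWW F=OOGG R=GGRR B=RRBB L=BBOO
After move 2 (R'): R=GRGR U=WBWR F=OWGW D=YOYG B=YRYB
After move 3 (F): F=GOWW U=WBOB R=WRRR D=GGYG L=BYOO
After move 4 (F): F=WGWO U=WBOY R=ORBR D=RWYG L=BGOG
After move 5 (U'): U=BYWO F=BGWO R=WGBR B=ORYB L=YROG
After move 6 (U'): U=YOBW F=YRWO R=BGBR B=WGYB L=OROG
After move 7 (R): R=BBRG U=YRBO F=YWWG D=RYYW B=WGOB
Query 1: D[1] = Y
Query 2: L[2] = O
Query 3: D[0] = R
Query 4: U[0] = Y
Query 5: U[1] = R
Query 6: R[1] = B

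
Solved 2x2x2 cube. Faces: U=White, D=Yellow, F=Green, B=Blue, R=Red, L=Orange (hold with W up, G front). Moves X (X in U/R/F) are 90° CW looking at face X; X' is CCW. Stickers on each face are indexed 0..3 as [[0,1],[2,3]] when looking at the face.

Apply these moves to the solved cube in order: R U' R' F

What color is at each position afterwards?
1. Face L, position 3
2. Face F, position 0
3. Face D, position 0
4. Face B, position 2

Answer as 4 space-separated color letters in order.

After move 1 (R): R=RRRR U=WGWG F=GYGY D=YBYB B=WBWB
After move 2 (U'): U=GGWW F=OOGY R=GYRR B=RRWB L=WBOO
After move 3 (R'): R=YRGR U=GWWR F=OGGW D=YOYY B=BRBB
After move 4 (F): F=GOWG U=GWOB R=WRRR D=GYYY L=WYOO
Query 1: L[3] = O
Query 2: F[0] = G
Query 3: D[0] = G
Query 4: B[2] = B

Answer: O G G B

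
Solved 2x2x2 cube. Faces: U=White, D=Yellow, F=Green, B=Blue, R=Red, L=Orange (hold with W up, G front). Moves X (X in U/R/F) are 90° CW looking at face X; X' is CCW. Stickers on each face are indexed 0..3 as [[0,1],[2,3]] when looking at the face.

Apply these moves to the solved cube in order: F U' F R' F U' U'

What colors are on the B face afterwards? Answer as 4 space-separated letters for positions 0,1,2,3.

After move 1 (F): F=GGGG U=WWOO R=WRWR D=RRYY L=OYOY
After move 2 (U'): U=WOWO F=OYGG R=GGWR B=WRBB L=BBOY
After move 3 (F): F=GOGY U=WOYB R=WGOR D=WGYY L=BROR
After move 4 (R'): R=GRWO U=WBYW F=GOGB D=WOYY B=YRGB
After move 5 (F): F=GGBO U=WBRR R=YRWO D=WGYY L=BWOO
After move 6 (U'): U=BRWR F=BWBO R=GGWO B=YRGB L=YROO
After move 7 (U'): U=RRBW F=YRBO R=BWWO B=GGGB L=YROO
Query: B face = GGGB

Answer: G G G B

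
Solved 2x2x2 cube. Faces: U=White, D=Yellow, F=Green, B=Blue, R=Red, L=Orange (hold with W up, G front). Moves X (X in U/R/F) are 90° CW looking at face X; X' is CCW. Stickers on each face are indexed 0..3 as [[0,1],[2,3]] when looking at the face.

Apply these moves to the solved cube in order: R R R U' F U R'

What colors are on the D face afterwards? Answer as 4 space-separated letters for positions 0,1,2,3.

Answer: R W Y O

Derivation:
After move 1 (R): R=RRRR U=WGWG F=GYGY D=YBYB B=WBWB
After move 2 (R): R=RRRR U=WYWY F=GBGB D=YWYW B=GBGB
After move 3 (R): R=RRRR U=WBWB F=GWGW D=YGYG B=YBYB
After move 4 (U'): U=BBWW F=OOGW R=GWRR B=RRYB L=YBOO
After move 5 (F): F=GOWO U=BBOB R=WWWR D=RGYG L=YYOG
After move 6 (U): U=OBBB F=WWWO R=RRWR B=YYYB L=GOOG
After move 7 (R'): R=RRRW U=OYBY F=WBWB D=RWYO B=GYGB
Query: D face = RWYO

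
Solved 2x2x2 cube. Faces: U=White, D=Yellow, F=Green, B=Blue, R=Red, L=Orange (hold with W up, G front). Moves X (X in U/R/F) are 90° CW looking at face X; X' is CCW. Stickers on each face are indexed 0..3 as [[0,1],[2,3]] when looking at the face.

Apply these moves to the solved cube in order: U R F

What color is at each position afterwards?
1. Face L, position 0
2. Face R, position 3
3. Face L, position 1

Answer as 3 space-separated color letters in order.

After move 1 (U): U=WWWW F=RRGG R=BBRR B=OOBB L=GGOO
After move 2 (R): R=RBRB U=WRWG F=RYGY D=YBYO B=WOWB
After move 3 (F): F=GRYY U=WROG R=WBGB D=RRYO L=GYOB
Query 1: L[0] = G
Query 2: R[3] = B
Query 3: L[1] = Y

Answer: G B Y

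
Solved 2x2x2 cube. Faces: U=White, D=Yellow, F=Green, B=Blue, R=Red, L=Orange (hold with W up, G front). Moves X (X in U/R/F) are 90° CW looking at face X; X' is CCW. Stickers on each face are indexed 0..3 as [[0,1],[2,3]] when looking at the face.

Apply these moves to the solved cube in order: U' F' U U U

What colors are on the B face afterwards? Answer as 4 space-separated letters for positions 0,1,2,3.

After move 1 (U'): U=WWWW F=OOGG R=GGRR B=RRBB L=BBOO
After move 2 (F'): F=OGOG U=WWGR R=YGYR D=BOYY L=BWOW
After move 3 (U): U=GWRW F=YGOG R=RRYR B=BWBB L=OGOW
After move 4 (U): U=RGWW F=RROG R=BWYR B=OGBB L=YGOW
After move 5 (U): U=WRWG F=BWOG R=OGYR B=YGBB L=RROW
Query: B face = YGBB

Answer: Y G B B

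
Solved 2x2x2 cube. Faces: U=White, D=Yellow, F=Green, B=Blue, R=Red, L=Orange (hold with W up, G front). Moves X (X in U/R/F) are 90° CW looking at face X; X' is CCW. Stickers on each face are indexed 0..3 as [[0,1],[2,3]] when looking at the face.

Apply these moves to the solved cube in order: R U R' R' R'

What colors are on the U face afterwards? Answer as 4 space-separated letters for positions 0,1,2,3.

Answer: W R G Y

Derivation:
After move 1 (R): R=RRRR U=WGWG F=GYGY D=YBYB B=WBWB
After move 2 (U): U=WWGG F=RRGY R=WBRR B=OOWB L=GYOO
After move 3 (R'): R=BRWR U=WWGO F=RWGG D=YRYY B=BOBB
After move 4 (R'): R=RRBW U=WBGB F=RWGO D=YWYG B=YORB
After move 5 (R'): R=RWRB U=WRGY F=RBGB D=YWYO B=GOWB
Query: U face = WRGY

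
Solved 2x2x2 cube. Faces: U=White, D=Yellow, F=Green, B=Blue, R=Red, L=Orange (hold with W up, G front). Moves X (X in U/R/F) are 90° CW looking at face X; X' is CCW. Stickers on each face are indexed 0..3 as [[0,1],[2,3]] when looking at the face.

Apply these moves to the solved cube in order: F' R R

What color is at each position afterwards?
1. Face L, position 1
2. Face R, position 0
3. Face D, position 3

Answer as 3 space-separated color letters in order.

After move 1 (F'): F=GGGG U=WWRR R=YRYR D=OOYY L=OWOW
After move 2 (R): R=YYRR U=WGRG F=GOGY D=OBYB B=RBWB
After move 3 (R): R=RYRY U=WORY F=GBGB D=OWYR B=GBGB
Query 1: L[1] = W
Query 2: R[0] = R
Query 3: D[3] = R

Answer: W R R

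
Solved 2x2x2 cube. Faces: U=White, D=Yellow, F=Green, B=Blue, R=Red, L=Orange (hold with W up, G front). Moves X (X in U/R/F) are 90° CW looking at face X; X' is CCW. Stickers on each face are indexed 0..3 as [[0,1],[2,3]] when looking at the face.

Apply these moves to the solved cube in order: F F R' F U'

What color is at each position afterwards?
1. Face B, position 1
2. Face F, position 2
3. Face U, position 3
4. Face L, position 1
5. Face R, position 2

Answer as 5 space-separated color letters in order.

After move 1 (F): F=GGGG U=WWOO R=WRWR D=RRYY L=OYOY
After move 2 (F): F=GGGG U=WWYY R=OROR D=WWYY L=OROR
After move 3 (R'): R=RROO U=WBYB F=GWGY D=WGYG B=YBWB
After move 4 (F): F=GGYW U=WBRR R=YRBO D=ORYG L=OWOG
After move 5 (U'): U=BRWR F=OWYW R=GGBO B=YRWB L=YBOG
Query 1: B[1] = R
Query 2: F[2] = Y
Query 3: U[3] = R
Query 4: L[1] = B
Query 5: R[2] = B

Answer: R Y R B B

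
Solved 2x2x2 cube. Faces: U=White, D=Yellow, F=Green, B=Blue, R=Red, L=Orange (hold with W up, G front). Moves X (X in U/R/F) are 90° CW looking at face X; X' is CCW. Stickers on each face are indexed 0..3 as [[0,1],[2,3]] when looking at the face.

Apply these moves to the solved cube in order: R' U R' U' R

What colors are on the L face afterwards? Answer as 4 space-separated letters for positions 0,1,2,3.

Answer: G O O O

Derivation:
After move 1 (R'): R=RRRR U=WBWB F=GWGW D=YGYG B=YBYB
After move 2 (U): U=WWBB F=RRGW R=YBRR B=OOYB L=GWOO
After move 3 (R'): R=BRYR U=WYBO F=RWGB D=YRYW B=GOGB
After move 4 (U'): U=YOWB F=GWGB R=RWYR B=BRGB L=GOOO
After move 5 (R): R=YRRW U=YWWB F=GRGW D=YGYB B=BROB
Query: L face = GOOO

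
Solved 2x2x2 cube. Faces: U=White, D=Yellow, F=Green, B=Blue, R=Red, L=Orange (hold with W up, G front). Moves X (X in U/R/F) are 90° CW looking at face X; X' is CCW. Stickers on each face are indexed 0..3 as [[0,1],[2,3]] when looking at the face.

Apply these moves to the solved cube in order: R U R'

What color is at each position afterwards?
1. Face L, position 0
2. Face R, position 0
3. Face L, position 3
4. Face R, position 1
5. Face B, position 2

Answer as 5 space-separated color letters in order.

After move 1 (R): R=RRRR U=WGWG F=GYGY D=YBYB B=WBWB
After move 2 (U): U=WWGG F=RRGY R=WBRR B=OOWB L=GYOO
After move 3 (R'): R=BRWR U=WWGO F=RWGG D=YRYY B=BOBB
Query 1: L[0] = G
Query 2: R[0] = B
Query 3: L[3] = O
Query 4: R[1] = R
Query 5: B[2] = B

Answer: G B O R B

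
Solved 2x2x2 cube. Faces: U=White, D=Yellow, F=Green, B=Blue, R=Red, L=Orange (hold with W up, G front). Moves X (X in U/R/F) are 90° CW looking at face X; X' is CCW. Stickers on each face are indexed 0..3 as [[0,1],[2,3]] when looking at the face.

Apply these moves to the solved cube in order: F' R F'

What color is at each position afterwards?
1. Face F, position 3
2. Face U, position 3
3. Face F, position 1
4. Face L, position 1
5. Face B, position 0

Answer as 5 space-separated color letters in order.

Answer: G R Y G R

Derivation:
After move 1 (F'): F=GGGG U=WWRR R=YRYR D=OOYY L=OWOW
After move 2 (R): R=YYRR U=WGRG F=GOGY D=OBYB B=RBWB
After move 3 (F'): F=OYGG U=WGYR R=BYOR D=WWYB L=OGOR
Query 1: F[3] = G
Query 2: U[3] = R
Query 3: F[1] = Y
Query 4: L[1] = G
Query 5: B[0] = R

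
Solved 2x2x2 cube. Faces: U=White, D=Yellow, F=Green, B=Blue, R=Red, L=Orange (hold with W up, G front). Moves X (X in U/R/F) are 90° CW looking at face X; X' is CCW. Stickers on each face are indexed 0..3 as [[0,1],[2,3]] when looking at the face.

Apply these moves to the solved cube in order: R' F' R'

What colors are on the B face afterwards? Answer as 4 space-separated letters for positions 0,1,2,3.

Answer: G B O B

Derivation:
After move 1 (R'): R=RRRR U=WBWB F=GWGW D=YGYG B=YBYB
After move 2 (F'): F=WWGG U=WBRR R=GRYR D=OOYG L=OBOW
After move 3 (R'): R=RRGY U=WYRY F=WBGR D=OWYG B=GBOB
Query: B face = GBOB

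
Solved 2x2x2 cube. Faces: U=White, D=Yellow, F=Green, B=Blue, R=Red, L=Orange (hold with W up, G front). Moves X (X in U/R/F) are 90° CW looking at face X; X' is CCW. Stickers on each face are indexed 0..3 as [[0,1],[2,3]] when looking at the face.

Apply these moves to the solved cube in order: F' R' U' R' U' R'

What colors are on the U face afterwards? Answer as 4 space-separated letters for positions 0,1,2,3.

Answer: O G B W

Derivation:
After move 1 (F'): F=GGGG U=WWRR R=YRYR D=OOYY L=OWOW
After move 2 (R'): R=RRYY U=WBRB F=GWGR D=OGYG B=YBOB
After move 3 (U'): U=BBWR F=OWGR R=GWYY B=RROB L=YBOW
After move 4 (R'): R=WYGY U=BOWR F=OBGR D=OWYR B=GRGB
After move 5 (U'): U=ORBW F=YBGR R=OBGY B=WYGB L=GROW
After move 6 (R'): R=BYOG U=OGBW F=YRGW D=OBYR B=RYWB
Query: U face = OGBW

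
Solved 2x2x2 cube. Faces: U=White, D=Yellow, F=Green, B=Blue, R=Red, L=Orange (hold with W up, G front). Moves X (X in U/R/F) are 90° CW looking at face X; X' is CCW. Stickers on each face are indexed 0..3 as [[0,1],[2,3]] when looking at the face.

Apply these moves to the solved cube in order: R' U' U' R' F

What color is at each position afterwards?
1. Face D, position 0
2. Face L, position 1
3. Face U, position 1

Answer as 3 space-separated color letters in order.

Answer: O Y Y

Derivation:
After move 1 (R'): R=RRRR U=WBWB F=GWGW D=YGYG B=YBYB
After move 2 (U'): U=BBWW F=OOGW R=GWRR B=RRYB L=YBOO
After move 3 (U'): U=BWBW F=YBGW R=OORR B=GWYB L=RROO
After move 4 (R'): R=OROR U=BYBG F=YWGW D=YBYW B=GWGB
After move 5 (F): F=GYWW U=BYOR R=BRGR D=OOYW L=RYOB
Query 1: D[0] = O
Query 2: L[1] = Y
Query 3: U[1] = Y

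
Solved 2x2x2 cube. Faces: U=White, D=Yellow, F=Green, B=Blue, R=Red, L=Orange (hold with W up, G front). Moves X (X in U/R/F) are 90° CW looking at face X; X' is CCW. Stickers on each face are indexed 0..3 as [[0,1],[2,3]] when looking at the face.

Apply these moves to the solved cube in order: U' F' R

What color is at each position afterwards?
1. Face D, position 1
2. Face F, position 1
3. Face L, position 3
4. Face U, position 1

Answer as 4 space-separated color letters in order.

After move 1 (U'): U=WWWW F=OOGG R=GGRR B=RRBB L=BBOO
After move 2 (F'): F=OGOG U=WWGR R=YGYR D=BOYY L=BWOW
After move 3 (R): R=YYRG U=WGGG F=OOOY D=BBYR B=RRWB
Query 1: D[1] = B
Query 2: F[1] = O
Query 3: L[3] = W
Query 4: U[1] = G

Answer: B O W G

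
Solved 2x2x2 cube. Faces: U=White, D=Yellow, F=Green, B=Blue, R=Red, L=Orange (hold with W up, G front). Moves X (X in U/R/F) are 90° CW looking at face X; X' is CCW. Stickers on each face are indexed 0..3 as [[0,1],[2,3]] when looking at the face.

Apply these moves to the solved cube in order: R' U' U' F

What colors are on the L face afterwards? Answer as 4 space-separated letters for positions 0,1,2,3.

Answer: R Y O G

Derivation:
After move 1 (R'): R=RRRR U=WBWB F=GWGW D=YGYG B=YBYB
After move 2 (U'): U=BBWW F=OOGW R=GWRR B=RRYB L=YBOO
After move 3 (U'): U=BWBW F=YBGW R=OORR B=GWYB L=RROO
After move 4 (F): F=GYWB U=BWOR R=BOWR D=ROYG L=RYOG
Query: L face = RYOG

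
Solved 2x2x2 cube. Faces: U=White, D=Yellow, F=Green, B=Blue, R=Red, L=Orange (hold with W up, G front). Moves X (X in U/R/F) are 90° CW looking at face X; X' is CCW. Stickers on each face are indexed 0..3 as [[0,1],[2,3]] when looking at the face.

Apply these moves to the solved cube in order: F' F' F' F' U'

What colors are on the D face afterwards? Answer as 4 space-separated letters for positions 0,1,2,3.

Answer: Y Y Y Y

Derivation:
After move 1 (F'): F=GGGG U=WWRR R=YRYR D=OOYY L=OWOW
After move 2 (F'): F=GGGG U=WWYY R=OROR D=WWYY L=OROR
After move 3 (F'): F=GGGG U=WWOO R=WRWR D=RRYY L=OYOY
After move 4 (F'): F=GGGG U=WWWW R=RRRR D=YYYY L=OOOO
After move 5 (U'): U=WWWW F=OOGG R=GGRR B=RRBB L=BBOO
Query: D face = YYYY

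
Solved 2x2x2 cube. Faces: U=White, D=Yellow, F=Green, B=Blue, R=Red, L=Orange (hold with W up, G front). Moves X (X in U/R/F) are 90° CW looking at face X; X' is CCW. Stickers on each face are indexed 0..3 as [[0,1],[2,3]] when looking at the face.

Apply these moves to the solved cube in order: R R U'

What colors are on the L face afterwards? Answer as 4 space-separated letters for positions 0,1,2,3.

After move 1 (R): R=RRRR U=WGWG F=GYGY D=YBYB B=WBWB
After move 2 (R): R=RRRR U=WYWY F=GBGB D=YWYW B=GBGB
After move 3 (U'): U=YYWW F=OOGB R=GBRR B=RRGB L=GBOO
Query: L face = GBOO

Answer: G B O O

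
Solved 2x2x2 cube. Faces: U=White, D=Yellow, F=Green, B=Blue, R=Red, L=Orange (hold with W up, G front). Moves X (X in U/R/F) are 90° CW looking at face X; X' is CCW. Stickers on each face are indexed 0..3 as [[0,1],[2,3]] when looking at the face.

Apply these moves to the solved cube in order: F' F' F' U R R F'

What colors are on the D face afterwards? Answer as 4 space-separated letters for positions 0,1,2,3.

Answer: G Y Y W

Derivation:
After move 1 (F'): F=GGGG U=WWRR R=YRYR D=OOYY L=OWOW
After move 2 (F'): F=GGGG U=WWYY R=OROR D=WWYY L=OROR
After move 3 (F'): F=GGGG U=WWOO R=WRWR D=RRYY L=OYOY
After move 4 (U): U=OWOW F=WRGG R=BBWR B=OYBB L=GGOY
After move 5 (R): R=WBRB U=OROG F=WRGY D=RBYO B=WYWB
After move 6 (R): R=RWBB U=OROY F=WBGO D=RWYW B=GYRB
After move 7 (F'): F=BOWG U=ORRB R=WWRB D=GYYW L=GYOO
Query: D face = GYYW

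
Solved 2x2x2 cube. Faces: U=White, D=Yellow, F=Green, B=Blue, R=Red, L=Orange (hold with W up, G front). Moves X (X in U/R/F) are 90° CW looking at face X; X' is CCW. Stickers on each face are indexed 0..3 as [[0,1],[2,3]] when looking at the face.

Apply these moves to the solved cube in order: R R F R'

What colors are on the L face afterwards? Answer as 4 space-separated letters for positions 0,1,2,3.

After move 1 (R): R=RRRR U=WGWG F=GYGY D=YBYB B=WBWB
After move 2 (R): R=RRRR U=WYWY F=GBGB D=YWYW B=GBGB
After move 3 (F): F=GGBB U=WYOO R=WRYR D=RRYW L=OYOW
After move 4 (R'): R=RRWY U=WGOG F=GYBO D=RGYB B=WBRB
Query: L face = OYOW

Answer: O Y O W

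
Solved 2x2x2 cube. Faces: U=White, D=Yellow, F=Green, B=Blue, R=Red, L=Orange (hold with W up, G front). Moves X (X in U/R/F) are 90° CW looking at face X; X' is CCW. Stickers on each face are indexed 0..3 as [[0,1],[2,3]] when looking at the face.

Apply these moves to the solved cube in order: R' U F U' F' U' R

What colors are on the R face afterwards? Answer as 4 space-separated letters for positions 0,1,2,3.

After move 1 (R'): R=RRRR U=WBWB F=GWGW D=YGYG B=YBYB
After move 2 (U): U=WWBB F=RRGW R=YBRR B=OOYB L=GWOO
After move 3 (F): F=GRWR U=WWOW R=BBBR D=RYYG L=GYOG
After move 4 (U'): U=WWWO F=GYWR R=GRBR B=BBYB L=OOOG
After move 5 (F'): F=YRGW U=WWGB R=YRRR D=OGYG L=OOOW
After move 6 (U'): U=WBWG F=OOGW R=YRRR B=YRYB L=BBOW
After move 7 (R): R=RYRR U=WOWW F=OGGG D=OYYY B=GRBB
Query: R face = RYRR

Answer: R Y R R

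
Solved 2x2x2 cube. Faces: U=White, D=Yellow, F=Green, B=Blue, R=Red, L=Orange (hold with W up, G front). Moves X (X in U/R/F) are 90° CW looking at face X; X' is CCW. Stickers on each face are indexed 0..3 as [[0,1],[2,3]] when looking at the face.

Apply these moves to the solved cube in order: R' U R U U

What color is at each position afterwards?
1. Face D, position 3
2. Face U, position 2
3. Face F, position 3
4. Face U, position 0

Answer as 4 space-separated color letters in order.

After move 1 (R'): R=RRRR U=WBWB F=GWGW D=YGYG B=YBYB
After move 2 (U): U=WWBB F=RRGW R=YBRR B=OOYB L=GWOO
After move 3 (R): R=RYRB U=WRBW F=RGGG D=YYYO B=BOWB
After move 4 (U): U=BWWR F=RYGG R=BORB B=GWWB L=RGOO
After move 5 (U): U=WBRW F=BOGG R=GWRB B=RGWB L=RYOO
Query 1: D[3] = O
Query 2: U[2] = R
Query 3: F[3] = G
Query 4: U[0] = W

Answer: O R G W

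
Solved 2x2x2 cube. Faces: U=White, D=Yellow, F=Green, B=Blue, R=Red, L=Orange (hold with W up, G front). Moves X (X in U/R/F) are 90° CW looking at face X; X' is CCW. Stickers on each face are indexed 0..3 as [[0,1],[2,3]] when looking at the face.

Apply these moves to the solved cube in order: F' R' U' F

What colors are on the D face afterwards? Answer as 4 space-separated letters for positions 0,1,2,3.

After move 1 (F'): F=GGGG U=WWRR R=YRYR D=OOYY L=OWOW
After move 2 (R'): R=RRYY U=WBRB F=GWGR D=OGYG B=YBOB
After move 3 (U'): U=BBWR F=OWGR R=GWYY B=RROB L=YBOW
After move 4 (F): F=GORW U=BBWB R=WWRY D=YGYG L=YOOG
Query: D face = YGYG

Answer: Y G Y G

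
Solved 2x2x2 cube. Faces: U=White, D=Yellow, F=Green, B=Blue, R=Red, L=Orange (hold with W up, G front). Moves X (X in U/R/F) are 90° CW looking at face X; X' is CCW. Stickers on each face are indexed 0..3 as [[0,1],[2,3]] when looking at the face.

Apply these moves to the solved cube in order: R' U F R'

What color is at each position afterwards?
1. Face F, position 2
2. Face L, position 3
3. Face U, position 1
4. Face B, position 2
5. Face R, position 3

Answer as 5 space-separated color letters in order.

Answer: W G Y Y B

Derivation:
After move 1 (R'): R=RRRR U=WBWB F=GWGW D=YGYG B=YBYB
After move 2 (U): U=WWBB F=RRGW R=YBRR B=OOYB L=GWOO
After move 3 (F): F=GRWR U=WWOW R=BBBR D=RYYG L=GYOG
After move 4 (R'): R=BRBB U=WYOO F=GWWW D=RRYR B=GOYB
Query 1: F[2] = W
Query 2: L[3] = G
Query 3: U[1] = Y
Query 4: B[2] = Y
Query 5: R[3] = B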